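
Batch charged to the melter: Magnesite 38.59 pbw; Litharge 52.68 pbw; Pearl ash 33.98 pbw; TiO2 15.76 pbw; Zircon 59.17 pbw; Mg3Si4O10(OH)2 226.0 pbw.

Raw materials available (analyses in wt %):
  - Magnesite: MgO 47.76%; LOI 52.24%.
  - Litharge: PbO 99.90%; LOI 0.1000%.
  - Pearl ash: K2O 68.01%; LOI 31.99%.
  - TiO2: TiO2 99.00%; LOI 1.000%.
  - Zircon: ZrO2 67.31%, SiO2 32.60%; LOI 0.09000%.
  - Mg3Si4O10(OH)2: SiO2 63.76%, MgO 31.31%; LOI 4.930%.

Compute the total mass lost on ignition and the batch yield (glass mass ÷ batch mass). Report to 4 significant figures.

LOI loss = 42.43 pbw; glass = 383.7 pbw; yield = 90.04%

Values along the way are printed (rounded to four significant figures) within the worked lines — the whole derivation maintains full float precision from first step to last; every reported value takes a single rounding. Derived quantities are carried in full precision (net glass mass, LOI, six oxide percentages, yield, the totals) starting from the weights per 383.7 pbw of glass exactly as printed in the problem or the answer.
LOI of each material in turn:
  Magnesite: 38.59 × 0.5224 = 20.16 pbw
  Litharge: 52.68 × 0.001000 = 0.05268 pbw
  Pearl ash: 33.98 × 0.3199 = 10.87 pbw
  TiO2: 15.76 × 0.01000 = 0.1576 pbw
  Zircon: 59.17 × 9.000e-04 = 0.05325 pbw
  Mg3Si4O10(OH)2: 226.0 × 0.04930 = 11.14 pbw
Total LOI = 42.43 pbw
Glass = batch − LOI = 426.2 − 42.43 = 383.7 pbw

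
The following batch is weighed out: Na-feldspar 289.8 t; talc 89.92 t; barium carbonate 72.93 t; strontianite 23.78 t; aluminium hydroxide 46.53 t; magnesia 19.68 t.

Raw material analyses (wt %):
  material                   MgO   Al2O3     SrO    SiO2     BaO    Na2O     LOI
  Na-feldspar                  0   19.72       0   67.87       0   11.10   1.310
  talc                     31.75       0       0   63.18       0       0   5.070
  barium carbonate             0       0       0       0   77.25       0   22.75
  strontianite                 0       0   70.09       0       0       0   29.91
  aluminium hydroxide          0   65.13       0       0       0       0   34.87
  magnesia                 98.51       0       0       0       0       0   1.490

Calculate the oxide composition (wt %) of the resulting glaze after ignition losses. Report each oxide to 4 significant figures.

In-progress results appear (rounded to four significant digits) on the page; every computation keeps full precision in all steps; each reported number takes just one rounding — all derived quantities (the totals, LOI, net glass mass, the yield, the six compositions) are rebuilt at exact precision using the weight values on 494.1 t of glass, as written in the question or the answer.
Delivered oxide masses:
  MgO: 89.92·0.3175 + 19.68·0.9851 = 47.94 t
  Al2O3: 289.8·0.1972 + 46.53·0.6513 = 87.45 t
  SrO: 23.78·0.7009 = 16.67 t
  SiO2: 289.8·0.6787 + 89.92·0.6318 = 253.5 t
  BaO: 72.93·0.7725 = 56.34 t
  Na2O: 289.8·0.1110 = 32.17 t
LOI: 289.8·0.01310 + 89.92·0.05070 + 72.93·0.2275 + 23.78·0.2991 + 46.53·0.3487 + 19.68·0.01490 = 48.58 t
Net of LOI, the glass mass = 542.6 − 48.58 = 494.1 t (= the summed oxide contributions)
each oxide over glass, ×100, is wt %

Glass mass = 494.1 t (batch 542.6 − LOI 48.58).
Composition: MgO 9.702%, Al2O3 17.70%, SrO 3.374%, SiO2 51.31%, BaO 11.40%, Na2O 6.511%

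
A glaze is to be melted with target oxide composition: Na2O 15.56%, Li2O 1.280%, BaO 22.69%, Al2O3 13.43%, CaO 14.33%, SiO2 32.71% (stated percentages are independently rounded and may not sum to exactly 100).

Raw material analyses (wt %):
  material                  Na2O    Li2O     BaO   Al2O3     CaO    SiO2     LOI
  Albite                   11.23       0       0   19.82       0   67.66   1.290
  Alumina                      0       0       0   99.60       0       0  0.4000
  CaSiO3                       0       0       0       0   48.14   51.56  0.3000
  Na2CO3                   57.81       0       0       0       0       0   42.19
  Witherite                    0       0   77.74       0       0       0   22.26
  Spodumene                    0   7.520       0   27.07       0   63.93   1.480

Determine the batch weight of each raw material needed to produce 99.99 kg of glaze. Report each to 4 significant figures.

Working values are printed rounded to four significant figures; full float precision is carried from first step to last. Each reported value is rounded a single time — all derived quantities are carried in exact precision (totals, glass mass, LOI, six oxide percentages, the yield) from the batch weights on 99.99 kg of glass, as quoted within either problem or answer.
Per-oxide target masses for 99.99 kg glaze:
  Na2O: 15.56% × 99.99 = 15.56 kg
  Li2O: 1.280% × 99.99 = 1.280 kg
  BaO: 22.69% × 99.99 = 22.69 kg
  Al2O3: 13.43% × 99.99 = 13.43 kg
  CaO: 14.33% × 99.99 = 14.33 kg
  SiO2: 32.71% × 99.99 = 32.71 kg
Sums-versus-targets review given the weights on record, per the basis as stated (each sum matches its target mass once rounding is allowed for):
  Na2O: 9.577·0.1123 + 25.05·0.5781 = 15.56 kg (target 15.56 kg)
  Li2O: 17.02·0.07520 = 1.280 kg (target 1.280 kg)
  BaO: 29.18·0.7774 = 22.68 kg (target 22.69 kg)
  Al2O3: 9.577·0.1982 + 6.951·0.9960 + 17.02·0.2707 = 13.43 kg (target 13.43 kg)
  CaO: 29.76·0.4814 = 14.33 kg (target 14.33 kg)
  SiO2: 9.577·0.6766 + 29.76·0.5156 + 17.02·0.6393 = 32.70 kg (target 32.71 kg)
Consistency of the glass mass: total batch − LOI = 99.98 kg (the Σ of target masses is 99.99 kg; the stated basis being 99.99 kg — a pure rounding effect).
Batch grand total — Σ batch = 117.5 kg; loss to ignition Σ batch·LOI = 17.56 kg; glass ÷ batch gives a yield of 85.06%.

Batch per 99.99 kg glaze:
  Albite: 9.577 kg
  Alumina: 6.951 kg
  CaSiO3: 29.76 kg
  Na2CO3: 25.05 kg
  Witherite: 29.18 kg
  Spodumene: 17.02 kg
Total batch = 117.5 kg; LOI loss = 17.56 kg; yield = 85.06%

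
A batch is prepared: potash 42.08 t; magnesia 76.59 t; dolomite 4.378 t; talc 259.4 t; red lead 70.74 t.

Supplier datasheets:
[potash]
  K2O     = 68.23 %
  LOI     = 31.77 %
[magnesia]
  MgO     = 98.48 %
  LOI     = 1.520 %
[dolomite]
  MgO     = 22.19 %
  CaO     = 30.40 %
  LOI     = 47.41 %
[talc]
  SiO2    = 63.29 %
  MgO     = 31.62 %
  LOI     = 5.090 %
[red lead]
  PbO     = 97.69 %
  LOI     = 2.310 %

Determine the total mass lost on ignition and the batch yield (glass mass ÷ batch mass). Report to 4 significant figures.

LOI loss = 31.45 t; glass = 421.7 t; yield = 93.06%

Every computation carries exact precision at every stage — the intermediate values are displayed rounded to 4 significant digits in the printout — each reported figure undergoes a single rounding — all derived quantities (yield, totals, net glass mass, LOI, five oxide percentages) are computed at full float precision from the weighed amounts per 421.7 t of glass exactly as printed in problem or answer.
Each material's LOI contribution:
  potash: 42.08 × 0.3177 = 13.37 t
  magnesia: 76.59 × 0.01520 = 1.164 t
  dolomite: 4.378 × 0.4741 = 2.076 t
  talc: 259.4 × 0.05090 = 13.20 t
  red lead: 70.74 × 0.02310 = 1.634 t
Total LOI = 31.45 t
Glass = batch − LOI = 453.2 − 31.45 = 421.7 t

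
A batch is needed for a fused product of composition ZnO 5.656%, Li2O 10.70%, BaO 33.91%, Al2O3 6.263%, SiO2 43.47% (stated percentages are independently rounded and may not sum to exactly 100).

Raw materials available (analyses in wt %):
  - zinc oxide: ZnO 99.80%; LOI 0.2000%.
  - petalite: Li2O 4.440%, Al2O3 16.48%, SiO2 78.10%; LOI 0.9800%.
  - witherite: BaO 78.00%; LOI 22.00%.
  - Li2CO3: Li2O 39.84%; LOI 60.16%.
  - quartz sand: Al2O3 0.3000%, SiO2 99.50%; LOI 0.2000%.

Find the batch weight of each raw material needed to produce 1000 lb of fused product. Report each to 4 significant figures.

Batch per 1000 lb fused product:
  zinc oxide: 56.67 lb
  petalite: 377.5 lb
  witherite: 434.7 lb
  Li2CO3: 226.5 lb
  quartz sand: 140.6 lb
Total batch = 1236 lb; LOI loss = 236.0 lb; yield = 80.91%

Exact precision is carried through the solve; values along the way are shown with 4-significant-digit rounding on the page; each reported value is rounded exactly once — derived quantities are re-derived from the batch weights for 1000 lb of glass in exact precision (ignition loss, totals, five oxide percentages, glass mass, the yield) precisely as stated by the problem or answer text.
Target masses of each oxide per 1000 lb fused product:
  ZnO: 5.656% × 1000 = 56.56 lb
  Li2O: 10.70% × 1000 = 107.0 lb
  BaO: 33.91% × 1000 = 339.1 lb
  Al2O3: 6.263% × 1000 = 62.63 lb
  SiO2: 43.47% × 1000 = 434.7 lb
Per-oxide balance check from the weights as reported, for the quoted basis mass (sums match the target masses modulo rounding of the values):
  ZnO: 56.67·0.9980 = 56.56 lb (target 56.56 lb)
  Li2O: 377.5·0.04440 + 226.5·0.3984 = 107.0 lb (target 107.0 lb)
  BaO: 434.7·0.7800 = 339.1 lb (target 339.1 lb)
  Al2O3: 377.5·0.1648 + 140.6·0.003000 = 62.63 lb (target 62.63 lb)
  SiO2: 377.5·0.7810 + 140.6·0.9950 = 434.7 lb (target 434.7 lb)
Glass-mass closure: the batch minus its LOI: 1000 lb (per-oxide target masses sum to 1000 lb; the stated basis being 1000 lb — gaps are rounding artifacts).
Adding the batch up: Σ batch = 1236 lb; ignition loss, Σ(batch × LOI) = 236.0 lb; glass ÷ batch gives a yield of 80.91%.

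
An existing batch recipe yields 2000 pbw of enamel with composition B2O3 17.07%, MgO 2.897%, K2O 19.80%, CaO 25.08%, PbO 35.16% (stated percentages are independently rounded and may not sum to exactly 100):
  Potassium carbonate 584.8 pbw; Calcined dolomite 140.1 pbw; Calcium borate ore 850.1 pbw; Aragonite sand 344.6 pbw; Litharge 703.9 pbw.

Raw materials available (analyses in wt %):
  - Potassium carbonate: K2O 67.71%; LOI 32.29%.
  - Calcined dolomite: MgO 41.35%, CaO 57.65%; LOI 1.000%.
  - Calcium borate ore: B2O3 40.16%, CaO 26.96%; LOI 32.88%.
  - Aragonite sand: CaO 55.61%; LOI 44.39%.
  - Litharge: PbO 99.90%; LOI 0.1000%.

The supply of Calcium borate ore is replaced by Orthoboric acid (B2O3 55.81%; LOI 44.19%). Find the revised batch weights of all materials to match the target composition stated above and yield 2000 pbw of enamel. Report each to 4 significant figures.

Revised batch per 2000 pbw enamel:
  Potassium carbonate: 584.8 pbw
  Calcined dolomite: 140.1 pbw
  Orthoboric acid: 611.7 pbw
  Aragonite sand: 756.7 pbw
  Litharge: 703.9 pbw
Total batch = 2797 pbw; LOI loss = 797.1 pbw

All internal work holds full float precision in every operation. In-progress results are shown rounded to four significant digits when written out; each reported result sees exactly one rounding — the derived quantities are rebuilt in full precision (net glass mass, five oxide percentages, the yield, the totals, LOI) starting from the weights for 2000 pbw of glass, as written in problem or answer.
Oxide mass targets, per 2000 pbw enamel:
  B2O3: 17.07% × 2000 = 341.4 pbw
  MgO: 2.897% × 2000 = 57.94 pbw
  K2O: 19.80% × 2000 = 396.0 pbw
  CaO: 25.08% × 2000 = 501.6 pbw
  PbO: 35.16% × 2000 = 703.2 pbw
A balance pass over the oxides, using the reported weights, under the basis named above (every target is met by its sum up to rounding of the answer):
  B2O3: 611.7·0.5581 = 341.4 pbw (target 341.4 pbw)
  MgO: 140.1·0.4135 = 57.93 pbw (target 57.94 pbw)
  K2O: 584.8·0.6771 = 396.0 pbw (target 396.0 pbw)
  CaO: 140.1·0.5765 + 756.7·0.5561 = 501.6 pbw (target 501.6 pbw)
  PbO: 703.9·0.9990 = 703.2 pbw (target 703.2 pbw)
Auditing the glass mass value: whole batch net of LOI = 2000 pbw (the Σ of target masses is 2000 pbw; basis as stated: 2000 pbw — any gap is answer rounding).
Batch total: Σ batch = 2797 pbw; ignition loss, Σ(batch × LOI) = 797.1 pbw; yield = glass ÷ total batch = 71.50%.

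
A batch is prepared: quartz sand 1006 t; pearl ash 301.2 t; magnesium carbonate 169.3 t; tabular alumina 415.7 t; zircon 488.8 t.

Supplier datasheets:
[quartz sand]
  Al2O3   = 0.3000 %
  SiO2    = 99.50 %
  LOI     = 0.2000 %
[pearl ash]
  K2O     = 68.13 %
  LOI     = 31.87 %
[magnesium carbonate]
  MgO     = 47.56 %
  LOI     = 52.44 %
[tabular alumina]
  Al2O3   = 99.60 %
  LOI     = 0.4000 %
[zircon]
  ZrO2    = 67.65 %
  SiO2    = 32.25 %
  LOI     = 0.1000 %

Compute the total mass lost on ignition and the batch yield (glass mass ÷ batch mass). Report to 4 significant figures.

All arithmetic runs at exact precision through the solve — the intermediate values appear (rounded to four significant digits) alongside each step; each reported number is rounded just once; derived quantities, which include the five compositions, ignition loss, net glass mass, totals, the yield, are recomputed in full precision, exactly as printed in the problem or the answer, using the weight values on 2192 t of glass.
Ignition loss by material:
  quartz sand: 1006 × 0.002000 = 2.012 t
  pearl ash: 301.2 × 0.3187 = 95.99 t
  magnesium carbonate: 169.3 × 0.5244 = 88.78 t
  tabular alumina: 415.7 × 0.004000 = 1.663 t
  zircon: 488.8 × 0.001000 = 0.4888 t
Total LOI = 188.9 t
Glass = batch − LOI = 2381 − 188.9 = 2192 t

LOI loss = 188.9 t; glass = 2192 t; yield = 92.06%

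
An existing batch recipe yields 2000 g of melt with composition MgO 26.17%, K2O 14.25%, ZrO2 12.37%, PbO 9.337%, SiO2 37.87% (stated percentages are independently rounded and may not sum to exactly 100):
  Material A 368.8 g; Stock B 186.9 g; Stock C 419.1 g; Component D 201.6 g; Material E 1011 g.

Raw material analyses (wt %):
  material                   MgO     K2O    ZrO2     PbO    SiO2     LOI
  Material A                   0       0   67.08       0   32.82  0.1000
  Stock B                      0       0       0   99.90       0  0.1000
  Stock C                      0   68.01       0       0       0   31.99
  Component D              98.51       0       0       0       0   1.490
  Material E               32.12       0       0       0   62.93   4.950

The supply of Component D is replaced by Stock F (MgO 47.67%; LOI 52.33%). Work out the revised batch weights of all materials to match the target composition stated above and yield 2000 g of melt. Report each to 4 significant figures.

All internal work runs at exact precision throughout; mid-chain values are displayed (rounded to four significant figures) within the worked lines. Every reported number takes a single rounding — all derived quantities, which include LOI, the yield, totals, five oxide percentages, net glass mass, are recomputed at exact precision, as quoted within question or answer, from the batch weights at 2000 g of glass.
Per-oxide target masses for 2000 g melt:
  MgO: 26.17% × 2000 = 523.4 g
  K2O: 14.25% × 2000 = 285.0 g
  ZrO2: 12.37% × 2000 = 247.4 g
  PbO: 9.337% × 2000 = 186.7 g
  SiO2: 37.87% × 2000 = 757.4 g
Per-oxide balance check with the batch weights as given, against the basis in use (oxide sums agree with the targets within answer rounding):
  MgO: 416.6·0.4767 + 1011·0.3212 = 523.3 g (target 523.4 g)
  K2O: 419.1·0.6801 = 285.0 g (target 285.0 g)
  ZrO2: 368.8·0.6708 = 247.4 g (target 247.4 g)
  PbO: 186.9·0.9990 = 186.7 g (target 186.7 g)
  SiO2: 368.8·0.3282 + 1011·0.6293 = 757.3 g (target 757.4 g)
Glass mass check: the batch minus its LOI: 2000 g (the Σ of target masses is 2000 g; with the basis standing at 2000 g — gaps are rounding artifacts).
Whole-batch sum: Σ batch = 2402 g; LOI removed, Σ of batch·LOI: 402.7 g; yield = glass ÷ total batch = 83.24%.

Revised batch per 2000 g melt:
  Material A: 368.8 g
  Stock B: 186.9 g
  Stock C: 419.1 g
  Stock F: 416.6 g
  Material E: 1011 g
Total batch = 2402 g; LOI loss = 402.7 g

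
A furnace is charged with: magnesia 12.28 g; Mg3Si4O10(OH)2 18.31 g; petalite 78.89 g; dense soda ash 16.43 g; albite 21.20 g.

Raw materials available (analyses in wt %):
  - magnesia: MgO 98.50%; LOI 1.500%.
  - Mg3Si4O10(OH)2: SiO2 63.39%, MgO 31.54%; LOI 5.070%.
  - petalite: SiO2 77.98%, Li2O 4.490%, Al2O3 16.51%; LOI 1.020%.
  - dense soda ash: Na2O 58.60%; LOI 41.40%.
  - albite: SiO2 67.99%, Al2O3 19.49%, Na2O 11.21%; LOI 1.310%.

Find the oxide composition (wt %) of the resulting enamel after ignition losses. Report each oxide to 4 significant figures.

Glass mass = 138.1 g (batch 147.1 − LOI 8.997).
Composition: SiO2 63.38%, MgO 12.94%, Li2O 2.565%, Al2O3 12.42%, Na2O 8.692%

Rounding to four significant figures extends to each intermediate as shown; the whole derivation maintains full precision end to end — every reported result takes just one rounding — all derived quantities are recomputed from the weighed amounts on 138.1 g of glass at exact precision (glass mass, the totals, the yield, the five compositions, LOI), as quoted within the problem or answer text.
Per-oxide mass from batch:
  SiO2: 18.31·0.6339 + 78.89·0.7798 + 21.20·0.6799 = 87.54 g
  MgO: 12.28·0.9850 + 18.31·0.3154 = 17.87 g
  Li2O: 78.89·0.04490 = 3.542 g
  Al2O3: 78.89·0.1651 + 21.20·0.1949 = 17.16 g
  Na2O: 16.43·0.5860 + 21.20·0.1121 = 12.00 g
LOI: 12.28·0.01500 + 18.31·0.05070 + 78.89·0.01020 + 16.43·0.4140 + 21.20·0.01310 = 8.997 g
batch − LOI leaves glass = 147.1 − 8.997 = 138.1 g (= the summed oxide contributions)
wt % = oxide mass / glass mass × 100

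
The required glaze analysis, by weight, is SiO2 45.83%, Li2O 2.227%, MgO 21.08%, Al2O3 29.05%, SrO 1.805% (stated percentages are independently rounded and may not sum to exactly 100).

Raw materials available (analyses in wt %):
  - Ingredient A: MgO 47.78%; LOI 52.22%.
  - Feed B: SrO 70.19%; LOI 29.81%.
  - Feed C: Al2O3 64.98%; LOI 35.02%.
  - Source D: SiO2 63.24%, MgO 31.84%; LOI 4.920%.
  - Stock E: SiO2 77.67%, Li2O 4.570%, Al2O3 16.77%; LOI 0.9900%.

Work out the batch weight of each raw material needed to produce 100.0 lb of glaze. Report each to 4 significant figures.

The whole derivation runs at exact precision end to end; mid-chain values are shown (rounded to four significant digits) at each printed step. A single rounding yields every reported number; derived quantities, including net glass mass, the five compositions, LOI, totals, yield, are recomputed using the weight values for 100.0 lb of glass at full precision, as given in question or answer.
Oxide mass targets, per 100.0 lb glaze:
  SiO2: 45.83% × 100.0 = 45.83 lb
  Li2O: 2.227% × 100.0 = 2.227 lb
  MgO: 21.08% × 100.0 = 21.08 lb
  Al2O3: 29.05% × 100.0 = 29.05 lb
  SrO: 1.805% × 100.0 = 1.805 lb
Oxide-by-oxide audit applying the batch weights above, versus the basis set out (summed amounts equal target values up to rounding of the answer):
  SiO2: 12.62·0.6324 + 48.73·0.7767 = 45.83 lb (target 45.83 lb)
  Li2O: 48.73·0.04570 = 2.227 lb (target 2.227 lb)
  MgO: 35.71·0.4778 + 12.62·0.3184 = 21.08 lb (target 21.08 lb)
  Al2O3: 32.13·0.6498 + 48.73·0.1677 = 29.05 lb (target 29.05 lb)
  SrO: 2.572·0.7019 = 1.805 lb (target 1.805 lb)
Glass-mass closure: net batch after ignition = 99.99 lb (the targets, summed, come to 99.99 lb; against the stated basis, 100.0 lb — gaps are rounding artifacts).
Whole-batch sum: Σ batch = 131.8 lb; ignition loss, Σ(batch × LOI) = 31.77 lb; yield = glass ÷ total batch = 75.89%.

Batch per 100.0 lb glaze:
  Ingredient A: 35.71 lb
  Feed B: 2.572 lb
  Feed C: 32.13 lb
  Source D: 12.62 lb
  Stock E: 48.73 lb
Total batch = 131.8 lb; LOI loss = 31.77 lb; yield = 75.89%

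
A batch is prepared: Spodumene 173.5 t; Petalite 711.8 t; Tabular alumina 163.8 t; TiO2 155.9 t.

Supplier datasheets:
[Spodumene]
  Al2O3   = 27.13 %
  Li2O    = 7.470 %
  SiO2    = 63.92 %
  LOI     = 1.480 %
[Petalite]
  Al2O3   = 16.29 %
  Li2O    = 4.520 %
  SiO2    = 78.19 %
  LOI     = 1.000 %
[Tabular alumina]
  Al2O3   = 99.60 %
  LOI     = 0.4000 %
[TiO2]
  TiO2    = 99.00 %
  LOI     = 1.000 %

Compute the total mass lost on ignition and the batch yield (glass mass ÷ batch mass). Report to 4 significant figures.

LOI loss = 11.90 t; glass = 1193 t; yield = 99.01%

The whole derivation keeps full float precision from start to finish — in-progress results are shown with 4-significant-figure rounding when written out — exactly one rounding lands on every reported result — all derived quantities, including glass mass, ignition loss, yield, four oxide percentages, the totals, are rebuilt using the weight values for 1193 t of glass in full float precision, precisely as stated by the question or the answer.
Material-by-material LOI:
  Spodumene: 173.5 × 0.01480 = 2.568 t
  Petalite: 711.8 × 0.01000 = 7.118 t
  Tabular alumina: 163.8 × 0.004000 = 0.6552 t
  TiO2: 155.9 × 0.01000 = 1.559 t
Total LOI = 11.90 t
Glass = batch − LOI = 1205 − 11.90 = 1193 t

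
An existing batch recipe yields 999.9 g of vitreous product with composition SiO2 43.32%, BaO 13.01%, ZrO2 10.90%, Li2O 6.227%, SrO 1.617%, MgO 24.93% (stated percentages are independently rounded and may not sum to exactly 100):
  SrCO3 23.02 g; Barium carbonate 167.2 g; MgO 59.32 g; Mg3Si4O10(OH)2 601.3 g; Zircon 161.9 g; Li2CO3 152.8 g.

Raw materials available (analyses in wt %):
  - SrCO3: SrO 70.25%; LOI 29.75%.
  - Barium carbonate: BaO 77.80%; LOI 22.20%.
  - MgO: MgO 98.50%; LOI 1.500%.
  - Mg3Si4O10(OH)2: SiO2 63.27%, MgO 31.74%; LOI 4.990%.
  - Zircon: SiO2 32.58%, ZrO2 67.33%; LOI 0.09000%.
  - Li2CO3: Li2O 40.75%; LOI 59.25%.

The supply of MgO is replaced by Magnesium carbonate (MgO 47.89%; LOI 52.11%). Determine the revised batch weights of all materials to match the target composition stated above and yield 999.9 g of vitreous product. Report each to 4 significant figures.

All internal work keeps full precision through every step. Intermediates are printed, rounded to four significant figures, between the steps — a single rounding finalizes every reported result. All derived quantities are rebuilt using the weight values on 999.9 g of glass in full float precision (yield, glass mass, ignition loss, the totals, six oxide percentages), as written in the question or the answer.
Target masses of each oxide per 999.9 g vitreous product:
  SiO2: 43.32% × 999.9 = 433.2 g
  BaO: 13.01% × 999.9 = 130.1 g
  ZrO2: 10.90% × 999.9 = 109.0 g
  Li2O: 6.227% × 999.9 = 62.26 g
  SrO: 1.617% × 999.9 = 16.17 g
  MgO: 24.93% × 999.9 = 249.3 g
Mass-balance tally per oxide using the reported weights, versus the basis set out (sum by sum, the targets are met modulo rounding of the values):
  SiO2: 601.3·0.6327 + 161.9·0.3258 = 433.2 g (target 433.2 g)
  BaO: 167.2·0.7780 = 130.1 g (target 130.1 g)
  ZrO2: 161.9·0.6733 = 109.0 g (target 109.0 g)
  Li2O: 152.8·0.4075 = 62.27 g (target 62.26 g)
  SrO: 23.02·0.7025 = 16.17 g (target 16.17 g)
  MgO: 122.0·0.4789 + 601.3·0.3174 = 249.3 g (target 249.3 g)
Glass-mass bookkeeping: whole batch net of LOI = 1000 g (summing oxide targets gives 999.9 g; the stated basis being 999.9 g — a pure rounding effect).
Batch total: Σ batch = 1228 g; loss to ignition Σ batch·LOI = 228.2 g; yield: glass divided by total = 81.42%.

Revised batch per 999.9 g vitreous product:
  SrCO3: 23.02 g
  Barium carbonate: 167.2 g
  Magnesium carbonate: 122.0 g
  Mg3Si4O10(OH)2: 601.3 g
  Zircon: 161.9 g
  Li2CO3: 152.8 g
Total batch = 1228 g; LOI loss = 228.2 g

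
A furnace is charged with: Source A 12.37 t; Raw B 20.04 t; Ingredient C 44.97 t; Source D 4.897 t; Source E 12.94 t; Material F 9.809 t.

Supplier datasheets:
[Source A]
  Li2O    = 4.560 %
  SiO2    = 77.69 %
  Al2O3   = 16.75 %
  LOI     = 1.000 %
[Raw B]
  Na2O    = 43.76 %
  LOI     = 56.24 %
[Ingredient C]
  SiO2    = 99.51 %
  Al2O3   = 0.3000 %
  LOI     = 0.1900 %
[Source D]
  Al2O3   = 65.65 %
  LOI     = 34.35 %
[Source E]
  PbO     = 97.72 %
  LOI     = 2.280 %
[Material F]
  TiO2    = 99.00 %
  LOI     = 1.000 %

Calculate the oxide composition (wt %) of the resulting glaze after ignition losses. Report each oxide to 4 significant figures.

Glass mass = 91.47 t (batch 105.0 − LOI 13.55).
Composition: Li2O 0.6167%, PbO 13.82%, SiO2 59.43%, Na2O 9.587%, TiO2 10.62%, Al2O3 5.927%

All arithmetic carries full precision end to end; intermediates are displayed with 4-significant-figure rounding when written out; every reported result carries a single rounding; all derived quantities (ignition loss, the six compositions, the yield, net glass mass, the totals) are re-derived from the weighed amounts per 91.47 t of glass at exact precision, exactly as printed in the problem or the answer.
Mass of each oxide from the mix:
  Li2O: 12.37·0.04560 = 0.5641 t
  PbO: 12.94·0.9772 = 12.64 t
  SiO2: 12.37·0.7769 + 44.97·0.9951 = 54.36 t
  Na2O: 20.04·0.4376 = 8.770 t
  TiO2: 9.809·0.9900 = 9.711 t
  Al2O3: 12.37·0.1675 + 44.97·0.003000 + 4.897·0.6565 = 5.422 t
LOI: 12.37·0.01000 + 20.04·0.5624 + 44.97·0.001900 + 4.897·0.3435 + 12.94·0.02280 + 9.809·0.01000 = 13.55 t
The glass mass, total less LOI, = 105.0 − 13.55 = 91.47 t (the oxide masses sum to this)
wt % = 100 × oxide mass / glass mass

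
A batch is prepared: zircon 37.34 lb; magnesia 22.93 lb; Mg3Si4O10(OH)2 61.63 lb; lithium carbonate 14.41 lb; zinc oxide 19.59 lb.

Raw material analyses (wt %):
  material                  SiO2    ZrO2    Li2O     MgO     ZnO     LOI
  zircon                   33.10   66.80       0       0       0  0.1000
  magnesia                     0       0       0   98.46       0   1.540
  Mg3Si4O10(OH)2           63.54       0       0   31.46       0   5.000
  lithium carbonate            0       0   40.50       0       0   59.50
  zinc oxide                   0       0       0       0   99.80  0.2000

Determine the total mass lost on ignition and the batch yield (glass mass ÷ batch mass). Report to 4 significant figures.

All internal work keeps full precision end to end — working values are printed rounded off to 4 significant figures between the steps; each reported result is rounded just once. All derived quantities (five oxide percentages, totals, ignition loss, yield, glass mass) are re-derived in full precision starting from the weights for 143.8 lb of glass, as written in the problem or the answer.
Per-material ignition loss:
  zircon: 37.34 × 0.001000 = 0.03734 lb
  magnesia: 22.93 × 0.01540 = 0.3531 lb
  Mg3Si4O10(OH)2: 61.63 × 0.05000 = 3.082 lb
  lithium carbonate: 14.41 × 0.5950 = 8.574 lb
  zinc oxide: 19.59 × 0.002000 = 0.03918 lb
Total LOI = 12.09 lb
Glass = batch − LOI = 155.9 − 12.09 = 143.8 lb

LOI loss = 12.09 lb; glass = 143.8 lb; yield = 92.25%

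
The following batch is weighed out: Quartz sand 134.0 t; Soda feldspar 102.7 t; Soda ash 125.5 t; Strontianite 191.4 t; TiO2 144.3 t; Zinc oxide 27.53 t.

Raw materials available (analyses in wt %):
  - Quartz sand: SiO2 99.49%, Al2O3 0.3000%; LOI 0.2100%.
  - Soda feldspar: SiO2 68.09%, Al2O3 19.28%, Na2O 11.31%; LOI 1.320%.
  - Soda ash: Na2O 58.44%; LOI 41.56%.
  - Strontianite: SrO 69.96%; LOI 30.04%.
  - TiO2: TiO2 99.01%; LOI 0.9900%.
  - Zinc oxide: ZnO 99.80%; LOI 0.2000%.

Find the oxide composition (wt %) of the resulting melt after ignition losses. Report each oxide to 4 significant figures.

Glass mass = 612.7 t (batch 725.4 − LOI 112.8).
Composition: TiO2 23.32%, SiO2 33.17%, SrO 21.86%, ZnO 4.485%, Al2O3 3.298%, Na2O 13.87%

The working math runs at exact precision from start to finish; in-progress results are printed, rounded to four significant figures, at each printed step; each reported figure carries a single rounding. Derived quantities (the yield, totals, six oxide percentages, net glass mass, LOI) are re-derived starting from the weights on 612.7 t of glass at exact precision precisely as stated by the problem or the answer.
Per-oxide mass from batch:
  TiO2: 144.3·0.9901 = 142.9 t
  SiO2: 134.0·0.9949 + 102.7·0.6809 = 203.2 t
  SrO: 191.4·0.6996 = 133.9 t
  ZnO: 27.53·0.9980 = 27.47 t
  Al2O3: 134.0·0.003000 + 102.7·0.1928 = 20.20 t
  Na2O: 102.7·0.1131 + 125.5·0.5844 = 84.96 t
LOI: 134.0·0.002100 + 102.7·0.01320 + 125.5·0.4156 + 191.4·0.3004 + 144.3·0.009900 + 27.53·0.002000 = 112.8 t
Glass = total batch minus LOI = 725.4 − 112.8 = 612.7 t (matching Σ of the oxides)
percent share: oxide ÷ glass, ×100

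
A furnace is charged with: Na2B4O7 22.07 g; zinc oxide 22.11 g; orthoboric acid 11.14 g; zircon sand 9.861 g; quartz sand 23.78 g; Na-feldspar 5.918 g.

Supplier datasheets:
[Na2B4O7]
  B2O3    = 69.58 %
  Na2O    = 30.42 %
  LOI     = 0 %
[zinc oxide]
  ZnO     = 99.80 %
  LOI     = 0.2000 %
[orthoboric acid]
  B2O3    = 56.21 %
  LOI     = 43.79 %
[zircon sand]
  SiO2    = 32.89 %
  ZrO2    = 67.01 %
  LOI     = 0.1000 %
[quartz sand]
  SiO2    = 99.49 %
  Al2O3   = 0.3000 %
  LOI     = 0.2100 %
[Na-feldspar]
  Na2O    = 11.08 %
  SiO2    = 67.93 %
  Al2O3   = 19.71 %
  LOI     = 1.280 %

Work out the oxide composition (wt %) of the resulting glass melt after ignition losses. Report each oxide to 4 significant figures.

Glass mass = 89.82 g (batch 94.88 − LOI 5.058).
Composition: B2O3 24.07%, Na2O 8.205%, SiO2 34.43%, Al2O3 1.378%, ZnO 24.57%, ZrO2 7.357%

The intermediate values appear rounded off to 4 significant figures in the printout; exact precision is carried end to end; each reported number takes just one rounding — all derived quantities are recomputed in full float precision (six oxide percentages, LOI, the totals, glass mass, yield) starting from the weights on 89.82 g of glass, as quoted within problem or answer.
Mass of each oxide from the mix:
  B2O3: 22.07·0.6958 + 11.14·0.5621 = 21.62 g
  Na2O: 22.07·0.3042 + 5.918·0.1108 = 7.369 g
  SiO2: 9.861·0.3289 + 23.78·0.9949 + 5.918·0.6793 = 30.92 g
  Al2O3: 23.78·0.003000 + 5.918·0.1971 = 1.238 g
  ZnO: 22.11·0.9980 = 22.07 g
  ZrO2: 9.861·0.6701 = 6.608 g
LOI: 22.11·0.002000 + 11.14·0.4379 + 9.861·0.001000 + 23.78·0.002100 + 5.918·0.01280 = 5.058 g
batch − LOI leaves glass = 94.88 − 5.058 = 89.82 g (= Σ oxide masses)
percent share: oxide ÷ glass, ×100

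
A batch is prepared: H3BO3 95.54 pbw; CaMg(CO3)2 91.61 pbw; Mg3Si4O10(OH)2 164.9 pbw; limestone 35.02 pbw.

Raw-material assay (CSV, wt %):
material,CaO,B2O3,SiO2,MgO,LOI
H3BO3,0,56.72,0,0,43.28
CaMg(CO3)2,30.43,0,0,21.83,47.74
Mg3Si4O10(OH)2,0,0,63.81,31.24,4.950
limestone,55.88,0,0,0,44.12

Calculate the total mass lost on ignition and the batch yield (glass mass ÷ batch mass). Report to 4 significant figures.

LOI loss = 108.7 pbw; glass = 278.4 pbw; yield = 71.92%

Every computation holds full float precision end to end. Mid-chain values are printed rounded to four significant digits alongside each step — every reported result sees exactly one rounding. The derived quantities are carried from the batch weights per 278.4 pbw of glass in exact precision (totals, ignition loss, four oxide percentages, yield, net glass mass), as written in the question or the answer.
LOI of each material in turn:
  H3BO3: 95.54 × 0.4328 = 41.35 pbw
  CaMg(CO3)2: 91.61 × 0.4774 = 43.73 pbw
  Mg3Si4O10(OH)2: 164.9 × 0.04950 = 8.163 pbw
  limestone: 35.02 × 0.4412 = 15.45 pbw
Total LOI = 108.7 pbw
Glass = batch − LOI = 387.1 − 108.7 = 278.4 pbw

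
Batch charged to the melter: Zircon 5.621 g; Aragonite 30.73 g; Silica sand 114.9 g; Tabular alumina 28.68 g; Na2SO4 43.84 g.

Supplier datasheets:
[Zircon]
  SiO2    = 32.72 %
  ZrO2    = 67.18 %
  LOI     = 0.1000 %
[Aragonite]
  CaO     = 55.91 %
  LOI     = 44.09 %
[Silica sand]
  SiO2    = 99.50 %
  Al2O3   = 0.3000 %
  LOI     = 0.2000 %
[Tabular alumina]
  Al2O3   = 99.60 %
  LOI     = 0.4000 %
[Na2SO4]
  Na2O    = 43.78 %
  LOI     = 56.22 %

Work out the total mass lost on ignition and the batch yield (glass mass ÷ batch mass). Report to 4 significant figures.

Working values are displayed, rounded to 4 significant digits, in the working; full precision is carried at each step; exactly one rounding goes into each reported value — the derived quantities are recomputed in full precision (LOI, the yield, the five compositions, totals, net glass mass) starting from the weights on 185.2 g of glass, as set out in the problem or answer text.
LOI of each material in turn:
  Zircon: 5.621 × 0.001000 = 0.005621 g
  Aragonite: 30.73 × 0.4409 = 13.55 g
  Silica sand: 114.9 × 0.002000 = 0.2298 g
  Tabular alumina: 28.68 × 0.004000 = 0.1147 g
  Na2SO4: 43.84 × 0.5622 = 24.65 g
Total LOI = 38.55 g
Glass = batch − LOI = 223.8 − 38.55 = 185.2 g

LOI loss = 38.55 g; glass = 185.2 g; yield = 82.77%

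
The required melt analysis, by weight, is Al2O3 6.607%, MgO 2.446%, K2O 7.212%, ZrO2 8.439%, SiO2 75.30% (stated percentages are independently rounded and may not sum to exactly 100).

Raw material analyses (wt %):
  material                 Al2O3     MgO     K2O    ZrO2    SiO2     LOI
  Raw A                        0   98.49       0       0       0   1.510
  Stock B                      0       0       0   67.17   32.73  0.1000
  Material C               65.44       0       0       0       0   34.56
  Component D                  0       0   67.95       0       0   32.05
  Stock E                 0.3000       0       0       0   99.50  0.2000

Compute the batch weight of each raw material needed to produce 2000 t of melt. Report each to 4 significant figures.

Batch per 2000 t melt:
  Raw A: 49.67 t
  Stock B: 251.3 t
  Material C: 195.4 t
  Component D: 212.3 t
  Stock E: 1431 t
Total batch = 2140 t; LOI loss = 139.4 t; yield = 93.48%

In-progress results are rounded to 4 significant digits wherever printed; the whole derivation carries exact precision from first step to last. Each reported figure is rounded exactly once. The derived quantities, which include totals, five oxide percentages, the yield, net glass mass, ignition loss, are computed in exact precision, as they appear in either problem or answer, from the batch weights per 2000 t of glass.
Target masses of each oxide per 2000 t melt:
  Al2O3: 6.607% × 2000 = 132.1 t
  MgO: 2.446% × 2000 = 48.92 t
  K2O: 7.212% × 2000 = 144.2 t
  ZrO2: 8.439% × 2000 = 168.8 t
  SiO2: 75.30% × 2000 = 1506 t
Balance tally, oxide-wise, on the weights just shown, against the basis in use (summed amounts equal target values once rounding is allowed for):
  Al2O3: 195.4·0.6544 + 1431·0.003000 = 132.2 t (target 132.1 t)
  MgO: 49.67·0.9849 = 48.92 t (target 48.92 t)
  K2O: 212.3·0.6795 = 144.3 t (target 144.2 t)
  ZrO2: 251.3·0.6717 = 168.8 t (target 168.8 t)
  SiO2: 251.3·0.3273 + 1431·0.9950 = 1506 t (target 1506 t)
Auditing the glass mass value: whole batch net of LOI = 2000 t (the targets, summed, come to 2000 t; against the stated basis, 2000 t — any gap is answer rounding).
Batch total: Σ batch = 2140 t; ignition loss, Σ(batch × LOI) = 139.4 t; yield: glass divided by total = 93.48%.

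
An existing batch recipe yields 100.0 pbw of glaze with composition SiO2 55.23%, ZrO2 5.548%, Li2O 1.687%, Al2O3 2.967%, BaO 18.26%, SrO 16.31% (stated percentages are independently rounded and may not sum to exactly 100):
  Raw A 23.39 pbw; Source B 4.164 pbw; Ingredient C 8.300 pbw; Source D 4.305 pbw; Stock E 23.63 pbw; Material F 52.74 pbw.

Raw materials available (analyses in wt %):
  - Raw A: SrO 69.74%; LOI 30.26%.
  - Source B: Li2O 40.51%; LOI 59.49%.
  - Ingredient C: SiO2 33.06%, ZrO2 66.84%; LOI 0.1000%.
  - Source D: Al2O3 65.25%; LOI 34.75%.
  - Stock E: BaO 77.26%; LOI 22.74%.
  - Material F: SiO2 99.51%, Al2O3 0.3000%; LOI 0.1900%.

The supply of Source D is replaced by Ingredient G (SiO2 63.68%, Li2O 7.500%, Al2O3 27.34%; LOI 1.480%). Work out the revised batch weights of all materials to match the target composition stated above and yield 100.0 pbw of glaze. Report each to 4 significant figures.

The intermediate values are shown, rounded to 4 significant digits, on the page. The whole derivation maintains full precision in every operation; every reported result sees exactly one rounding; all derived quantities are re-derived at exact precision (the six compositions, glass mass, ignition loss, the yield, the totals) using the weight values at 100.0 pbw of glass, as given in the problem or answer text.
Per-oxide target masses for 100.0 pbw glaze:
  SiO2: 55.23% × 100.0 = 55.23 pbw
  ZrO2: 5.548% × 100.0 = 5.548 pbw
  Li2O: 1.687% × 100.0 = 1.687 pbw
  Al2O3: 2.967% × 100.0 = 2.967 pbw
  BaO: 18.26% × 100.0 = 18.26 pbw
  SrO: 16.31% × 100.0 = 16.31 pbw
Verifying the oxide balance with the batch weights as given, against the basis in use (each sum matches its target mass up to rounding of the answer):
  SiO2: 8.300·0.3306 + 10.35·0.6368 + 46.12·0.9951 = 55.23 pbw (target 55.23 pbw)
  ZrO2: 8.300·0.6684 = 5.548 pbw (target 5.548 pbw)
  Li2O: 2.249·0.4051 + 10.35·0.07500 = 1.687 pbw (target 1.687 pbw)
  Al2O3: 10.35·0.2734 + 46.12·0.003000 = 2.968 pbw (target 2.967 pbw)
  BaO: 23.63·0.7726 = 18.26 pbw (target 18.26 pbw)
  SrO: 23.39·0.6974 = 16.31 pbw (target 16.31 pbw)
Auditing the glass mass value: whole batch net of LOI = 100.0 pbw (the targets, summed, come to 100.0 pbw; basis as stated: 100.0 pbw — deltas are rounding alone).
Adding the batch up: Σ batch = 114.0 pbw; loss to ignition Σ batch·LOI = 14.04 pbw; yield: glass divided by total = 87.69%.

Revised batch per 100.0 pbw glaze:
  Raw A: 23.39 pbw
  Source B: 2.249 pbw
  Ingredient C: 8.300 pbw
  Ingredient G: 10.35 pbw
  Stock E: 23.63 pbw
  Material F: 46.12 pbw
Total batch = 114.0 pbw; LOI loss = 14.04 pbw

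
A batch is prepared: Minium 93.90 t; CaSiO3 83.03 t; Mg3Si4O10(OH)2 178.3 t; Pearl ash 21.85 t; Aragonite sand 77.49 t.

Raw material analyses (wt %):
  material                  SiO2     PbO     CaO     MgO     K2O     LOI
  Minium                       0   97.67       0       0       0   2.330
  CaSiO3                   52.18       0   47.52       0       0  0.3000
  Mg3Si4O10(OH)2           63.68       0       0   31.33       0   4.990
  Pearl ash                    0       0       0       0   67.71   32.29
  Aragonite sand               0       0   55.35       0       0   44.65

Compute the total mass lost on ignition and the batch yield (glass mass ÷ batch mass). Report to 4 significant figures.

LOI loss = 52.99 t; glass = 401.6 t; yield = 88.34%

Intermediates are printed rounded off to 4 significant figures in the printout; each numeric step holds exact precision through every step — every reported result receives exactly one rounding — derived quantities (net glass mass, the totals, the five compositions, the yield, ignition loss) are rebuilt in full precision from the weighed amounts on 401.6 t of glass, exactly as printed in problem or answer.
Per-material ignition loss:
  Minium: 93.90 × 0.02330 = 2.188 t
  CaSiO3: 83.03 × 0.003000 = 0.2491 t
  Mg3Si4O10(OH)2: 178.3 × 0.04990 = 8.897 t
  Pearl ash: 21.85 × 0.3229 = 7.055 t
  Aragonite sand: 77.49 × 0.4465 = 34.60 t
Total LOI = 52.99 t
Glass = batch − LOI = 454.6 − 52.99 = 401.6 t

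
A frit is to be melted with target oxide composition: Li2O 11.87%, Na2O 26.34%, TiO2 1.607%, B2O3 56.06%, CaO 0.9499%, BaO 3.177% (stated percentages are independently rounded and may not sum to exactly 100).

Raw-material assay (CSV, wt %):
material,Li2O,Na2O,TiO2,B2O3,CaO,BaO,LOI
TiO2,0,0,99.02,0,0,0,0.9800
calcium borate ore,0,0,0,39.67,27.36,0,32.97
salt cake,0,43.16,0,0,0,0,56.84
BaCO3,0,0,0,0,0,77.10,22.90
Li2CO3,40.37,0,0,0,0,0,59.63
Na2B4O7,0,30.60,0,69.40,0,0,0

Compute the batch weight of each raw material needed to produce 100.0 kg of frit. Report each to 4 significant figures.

All internal work runs at full precision from start to finish — the intermediate values are shown with 4-significant-figure rounding across the worked steps; each reported number is rounded a single time; derived quantities are carried from the batch weights for 100.0 kg of glass in full float precision (totals, yield, ignition loss, net glass mass, the six compositions) as given in either problem or answer.
Target oxide masses per 100.0 kg frit:
  Li2O: 11.87% × 100.0 = 11.87 kg
  Na2O: 26.34% × 100.0 = 26.34 kg
  TiO2: 1.607% × 100.0 = 1.607 kg
  B2O3: 56.06% × 100.0 = 56.06 kg
  CaO: 0.9499% × 100.0 = 0.9499 kg
  BaO: 3.177% × 100.0 = 3.177 kg
Oxide-by-oxide audit on the weights just shown, under the basis named above (sums match the target masses once rounding is allowed for):
  Li2O: 29.40·0.4037 = 11.87 kg (target 11.87 kg)
  Na2O: 5.165·0.4316 + 78.79·0.3060 = 26.34 kg (target 26.34 kg)
  TiO2: 1.623·0.9902 = 1.607 kg (target 1.607 kg)
  B2O3: 3.472·0.3967 + 78.79·0.6940 = 56.06 kg (target 56.06 kg)
  CaO: 3.472·0.2736 = 0.9499 kg (target 0.9499 kg)
  BaO: 4.121·0.7710 = 3.177 kg (target 3.177 kg)
Consistency of the glass mass: total batch − LOI = 100.0 kg (the targets, summed, come to 100.0 kg; versus the stated basis of 100.0 kg — any gap is answer rounding).
Batch grand total — Σ batch = 122.6 kg; the LOI term Σ batch·LOI equals 22.57 kg; the yield ratio, glass ÷ batch: 81.59%.

Batch per 100.0 kg frit:
  TiO2: 1.623 kg
  calcium borate ore: 3.472 kg
  salt cake: 5.165 kg
  BaCO3: 4.121 kg
  Li2CO3: 29.40 kg
  Na2B4O7: 78.79 kg
Total batch = 122.6 kg; LOI loss = 22.57 kg; yield = 81.59%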